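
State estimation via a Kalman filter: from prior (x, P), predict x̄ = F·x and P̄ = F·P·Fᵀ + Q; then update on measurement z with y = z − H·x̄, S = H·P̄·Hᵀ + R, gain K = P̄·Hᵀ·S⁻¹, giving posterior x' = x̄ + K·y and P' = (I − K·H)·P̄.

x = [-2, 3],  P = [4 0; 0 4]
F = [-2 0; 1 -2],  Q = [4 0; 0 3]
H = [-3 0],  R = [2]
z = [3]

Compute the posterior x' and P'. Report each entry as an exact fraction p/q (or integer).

x' = [-86/91, -548/91]
P' = [20/91 -8/91; -8/91 1805/91]

x̄ = F·x = [4, -8]
P̄ = F·P·Fᵀ + Q = [20 -8; -8 23]
y = z − H·x̄ = [15]
S = H·P̄·Hᵀ + R = [182]
K = P̄·Hᵀ·S⁻¹ = [-30/91; 12/91]
x' = x̄ + K·y = [-86/91, -548/91]
P' = (I − K·H)·P̄ = [20/91 -8/91; -8/91 1805/91]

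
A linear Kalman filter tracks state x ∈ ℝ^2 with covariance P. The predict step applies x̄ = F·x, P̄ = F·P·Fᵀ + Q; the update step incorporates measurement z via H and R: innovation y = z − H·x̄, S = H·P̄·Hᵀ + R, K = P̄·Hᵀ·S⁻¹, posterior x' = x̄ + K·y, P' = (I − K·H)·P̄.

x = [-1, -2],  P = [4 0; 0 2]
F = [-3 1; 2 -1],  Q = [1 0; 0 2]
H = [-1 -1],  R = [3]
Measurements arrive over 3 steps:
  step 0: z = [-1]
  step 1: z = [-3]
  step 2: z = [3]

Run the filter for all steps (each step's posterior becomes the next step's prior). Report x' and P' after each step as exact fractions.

step 0: x' = [1, 0], P' = [221/10 -91/5; -91/5 82/5]
step 1: x' = [2577/281, -1854/281], P' = [18363/281 -15798/281; -15798/281 13986/281]
step 2: x' = [-81571/6683, 59788/6683], P' = [1548034/20049 -1334530/20049; -1334530/20049 1178644/20049]

step 0: x̄ = F·x = [1, 0]
step 0: P̄ = F·P·Fᵀ + Q = [39 -26; -26 20]
step 0: y = z − H·x̄ = [0]
step 0: S = H·P̄·Hᵀ + R = [10]
step 0: K = P̄·Hᵀ·S⁻¹ = [-13/10; 3/5]
step 0: x' = x̄ + K·y = [1, 0]
step 0: P' = (I − K·H)·P̄ = [221/10 -91/5; -91/5 82/5]
step 1: x̄ = F·x = [-3, 2]
step 1: P̄ = F·P·Fᵀ + Q = [651/2 -240; -240 898/5]
step 1: y = z − H·x̄ = [-4]
step 1: S = H·P̄·Hᵀ + R = [281/10]
step 1: K = P̄·Hᵀ·S⁻¹ = [-855/281; 604/281]
step 1: x' = x̄ + K·y = [2577/281, -1854/281]
step 1: P' = (I − K·H)·P̄ = [18363/281 -15798/281; -15798/281 13986/281]
step 2: x̄ = F·x = [-9585/281, 7008/281]
step 2: P̄ = F·P·Fᵀ + Q = [274322/281 -203154/281; -203154/281 151192/281]
step 2: y = z − H·x̄ = [-1734/281]
step 2: S = H·P̄·Hᵀ + R = [20049/281]
step 2: K = P̄·Hᵀ·S⁻¹ = [-71168/20049; 51962/20049]
step 2: x' = x̄ + K·y = [-81571/6683, 59788/6683]
step 2: P' = (I − K·H)·P̄ = [1548034/20049 -1334530/20049; -1334530/20049 1178644/20049]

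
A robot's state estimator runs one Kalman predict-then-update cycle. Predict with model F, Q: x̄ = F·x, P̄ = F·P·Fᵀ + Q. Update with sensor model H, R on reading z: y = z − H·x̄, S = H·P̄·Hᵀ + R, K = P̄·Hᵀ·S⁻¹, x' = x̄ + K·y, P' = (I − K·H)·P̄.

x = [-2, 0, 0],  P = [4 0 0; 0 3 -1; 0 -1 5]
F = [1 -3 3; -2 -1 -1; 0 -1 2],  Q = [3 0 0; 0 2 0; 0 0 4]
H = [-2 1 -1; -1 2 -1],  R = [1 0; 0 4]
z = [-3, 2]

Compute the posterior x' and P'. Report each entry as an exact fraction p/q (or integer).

x' = [19321/9797, 29632/9797, 60739/29391]
P' = [11749/9797 3588/9797 -14557/9797; 3588/9797 24824/9797 21284/9797; -14557/9797 21284/9797 158971/29391]

x̄ = F·x = [-2, 4, 0]
P̄ = F·P·Fᵀ + Q = [97 -14 48; -14 24 -6; 48 -6 31]
y = z − H·x̄ = [-11, -8]
S = H·P̄·Hᵀ + R = [704 505; 505 404]
K = P̄·Hᵀ·S⁻¹ = [-53/97 2496/9797; -36/97 6194/9797; -77/291 3101/29391]
x' = x̄ + K·y = [19321/9797, 29632/9797, 60739/29391]
P' = (I − K·H)·P̄ = [11749/9797 3588/9797 -14557/9797; 3588/9797 24824/9797 21284/9797; -14557/9797 21284/9797 158971/29391]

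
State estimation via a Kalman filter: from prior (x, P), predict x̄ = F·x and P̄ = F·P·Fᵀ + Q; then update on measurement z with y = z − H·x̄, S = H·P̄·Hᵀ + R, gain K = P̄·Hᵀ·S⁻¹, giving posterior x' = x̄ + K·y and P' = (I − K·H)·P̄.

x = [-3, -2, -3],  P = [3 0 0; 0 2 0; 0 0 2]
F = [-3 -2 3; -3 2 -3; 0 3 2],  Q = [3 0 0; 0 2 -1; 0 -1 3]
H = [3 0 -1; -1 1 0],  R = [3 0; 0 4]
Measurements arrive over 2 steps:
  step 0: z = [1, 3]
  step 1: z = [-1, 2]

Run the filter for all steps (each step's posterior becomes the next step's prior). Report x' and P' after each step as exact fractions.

step 0: x̄ = F·x = [4, 14, -12]
step 0: P̄ = F·P·Fᵀ + Q = [56 1 0; 1 55 -1; 0 -1 29]
step 0: y = z − H·x̄ = [-23, -7]
step 0: S = H·P̄·Hᵀ + R = [536 -164; -164 113]
step 0: K = P̄·Hᵀ·S⁻¹ = [2491/8418 -241/4209; 2327/8418 3700/4209; -1147/11224 -441/2806]
step 0: x' = x̄ + K·y = [-6749/2806, 4177/2806, -95959/11224]
step 0: P' = (I − K·H)·P̄ = [13205/4209 12241/4209 23919/2806; 12241/4209 27041/4209 22155/2806; 23919/2806 22155/2806 290469/11224]
step 1: x̄ = F·x = [-240305/11224, 402281/11224, -70897/5612]
step 1: P̄ = F·P·Fᵀ + Q = [2578063/33672 -4566895/33672 442709/5612; -4566895/33672 10527127/33672 -1316161/5612; 442709/5612 -1316161/5612 726993/2806]
step 1: y = z − H·x̄ = [567897/11224, -310069/5612]
step 1: S = H·P̄·Hᵀ + R = [5363325/11224 -1813609/5612; -1813609/5612 5593417/8418]
step 1: K = P̄·Hᵀ·S⁻¹ = [1065071009/7174547547 -591053535/2391515849; 1021544393/7174547547 1779009014/2391515849; -1304071172/2391515849 -1762278951/2391515849]
step 1: x' = x̄ + K·y = [-582820926/2391515849, 4651427956/2391515849, 1173863102/2391515849]
step 1: P' = (I − K·H)·P̄ = [12441083648/7174547547 5348441228/7174547547 11376012639/2391515849; 5348441228/7174547547 26696549396/7174547547 4326896835/2391515849; 11376012639/2391515849 4326896835/2391515849 38040251433/2391515849]

step 0: x' = [-6749/2806, 4177/2806, -95959/11224], P' = [13205/4209 12241/4209 23919/2806; 12241/4209 27041/4209 22155/2806; 23919/2806 22155/2806 290469/11224]
step 1: x' = [-582820926/2391515849, 4651427956/2391515849, 1173863102/2391515849], P' = [12441083648/7174547547 5348441228/7174547547 11376012639/2391515849; 5348441228/7174547547 26696549396/7174547547 4326896835/2391515849; 11376012639/2391515849 4326896835/2391515849 38040251433/2391515849]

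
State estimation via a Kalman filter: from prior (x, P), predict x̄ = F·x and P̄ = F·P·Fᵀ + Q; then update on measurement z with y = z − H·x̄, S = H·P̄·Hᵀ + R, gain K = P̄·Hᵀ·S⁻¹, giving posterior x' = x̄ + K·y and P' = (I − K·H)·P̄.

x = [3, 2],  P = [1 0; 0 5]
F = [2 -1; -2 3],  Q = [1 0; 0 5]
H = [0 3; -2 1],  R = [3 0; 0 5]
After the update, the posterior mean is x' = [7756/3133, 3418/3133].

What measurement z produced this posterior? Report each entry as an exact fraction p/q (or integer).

z = [3, -3]

x̄ = F·x = [4, 0]
P̄ = F·P·Fᵀ + Q = [10 -19; -19 54]
S = H·P̄·Hᵀ + R = [489 276; 276 175]
K = P̄·Hᵀ·S⁻¹ = [263/3133 -1113/3133; 986/3133 92/3133]
x' − x̄ = [-4776/3133, 3418/3133] = K·y
y = (KᵀK)⁻¹·Kᵀ·(x' − x̄) = [3, 5]
z = y + H·x̄ = [3, 5] + [0, -8] = [3, -3]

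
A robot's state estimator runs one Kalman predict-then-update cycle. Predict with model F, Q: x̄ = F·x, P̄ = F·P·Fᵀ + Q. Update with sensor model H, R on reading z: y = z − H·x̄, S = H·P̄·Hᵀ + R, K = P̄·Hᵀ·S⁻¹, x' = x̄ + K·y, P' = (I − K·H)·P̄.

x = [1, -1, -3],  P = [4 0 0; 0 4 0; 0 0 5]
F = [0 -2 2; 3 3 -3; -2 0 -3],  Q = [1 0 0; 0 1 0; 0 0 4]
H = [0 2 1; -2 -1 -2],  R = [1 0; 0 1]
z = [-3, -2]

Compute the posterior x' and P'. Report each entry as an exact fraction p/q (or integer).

x' = [24118/11677, -74972/58385, -23406/58385]
P' = [73205/11677 46856/11677 -96430/11677; 46856/11677 181907/58385 -334119/58385; -96430/11677 -334119/58385 667078/58385]

x̄ = F·x = [-4, 9, 7]
P̄ = F·P·Fᵀ + Q = [37 -54 -30; -54 118 21; -30 21 65]
y = z − H·x̄ = [-28, 13]
S = H·P̄·Hᵀ + R = [622 -195; -195 155]
K = P̄·Hᵀ·S⁻¹ = [-2718/11677 -406/11677; 5939/11677 17771/58385; -232/11677 -35737/58385]
x' = x̄ + K·y = [24118/11677, -74972/58385, -23406/58385]
P' = (I − K·H)·P̄ = [73205/11677 46856/11677 -96430/11677; 46856/11677 181907/58385 -334119/58385; -96430/11677 -334119/58385 667078/58385]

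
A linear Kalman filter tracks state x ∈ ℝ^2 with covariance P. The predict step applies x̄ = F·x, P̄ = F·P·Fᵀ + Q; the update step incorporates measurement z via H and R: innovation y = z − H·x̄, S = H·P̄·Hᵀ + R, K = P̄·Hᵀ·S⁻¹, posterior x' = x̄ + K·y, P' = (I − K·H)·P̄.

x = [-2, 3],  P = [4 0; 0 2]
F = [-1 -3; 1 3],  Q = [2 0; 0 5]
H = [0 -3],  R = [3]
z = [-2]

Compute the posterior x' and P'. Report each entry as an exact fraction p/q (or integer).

x' = [-78/41, 61/82]
P' = [258/41 -11/41; -11/41 27/82]

x̄ = F·x = [-7, 7]
P̄ = F·P·Fᵀ + Q = [24 -22; -22 27]
y = z − H·x̄ = [19]
S = H·P̄·Hᵀ + R = [246]
K = P̄·Hᵀ·S⁻¹ = [11/41; -27/82]
x' = x̄ + K·y = [-78/41, 61/82]
P' = (I − K·H)·P̄ = [258/41 -11/41; -11/41 27/82]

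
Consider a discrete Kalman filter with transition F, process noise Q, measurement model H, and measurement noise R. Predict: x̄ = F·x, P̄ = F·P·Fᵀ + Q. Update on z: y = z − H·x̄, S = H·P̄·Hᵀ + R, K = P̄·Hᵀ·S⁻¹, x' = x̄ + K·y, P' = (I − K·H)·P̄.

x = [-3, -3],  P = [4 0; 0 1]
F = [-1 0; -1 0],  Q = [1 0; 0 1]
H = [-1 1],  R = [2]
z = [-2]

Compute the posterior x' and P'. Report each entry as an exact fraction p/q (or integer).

x' = [7/2, 5/2]
P' = [19/4 17/4; 17/4 19/4]

x̄ = F·x = [3, 3]
P̄ = F·P·Fᵀ + Q = [5 4; 4 5]
y = z − H·x̄ = [-2]
S = H·P̄·Hᵀ + R = [4]
K = P̄·Hᵀ·S⁻¹ = [-1/4; 1/4]
x' = x̄ + K·y = [7/2, 5/2]
P' = (I − K·H)·P̄ = [19/4 17/4; 17/4 19/4]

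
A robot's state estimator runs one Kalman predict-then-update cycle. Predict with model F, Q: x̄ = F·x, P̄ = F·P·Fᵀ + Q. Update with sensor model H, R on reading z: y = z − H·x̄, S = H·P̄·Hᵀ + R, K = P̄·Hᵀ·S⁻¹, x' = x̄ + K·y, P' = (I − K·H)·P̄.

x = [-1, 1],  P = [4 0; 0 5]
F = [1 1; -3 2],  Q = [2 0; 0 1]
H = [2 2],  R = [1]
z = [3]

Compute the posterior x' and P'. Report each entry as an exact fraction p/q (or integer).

x' = [-126/257, 515/257]
P' = [2503/257 -2494/257; -2494/257 2549/257]

x̄ = F·x = [0, 5]
P̄ = F·P·Fᵀ + Q = [11 -2; -2 57]
y = z − H·x̄ = [-7]
S = H·P̄·Hᵀ + R = [257]
K = P̄·Hᵀ·S⁻¹ = [18/257; 110/257]
x' = x̄ + K·y = [-126/257, 515/257]
P' = (I − K·H)·P̄ = [2503/257 -2494/257; -2494/257 2549/257]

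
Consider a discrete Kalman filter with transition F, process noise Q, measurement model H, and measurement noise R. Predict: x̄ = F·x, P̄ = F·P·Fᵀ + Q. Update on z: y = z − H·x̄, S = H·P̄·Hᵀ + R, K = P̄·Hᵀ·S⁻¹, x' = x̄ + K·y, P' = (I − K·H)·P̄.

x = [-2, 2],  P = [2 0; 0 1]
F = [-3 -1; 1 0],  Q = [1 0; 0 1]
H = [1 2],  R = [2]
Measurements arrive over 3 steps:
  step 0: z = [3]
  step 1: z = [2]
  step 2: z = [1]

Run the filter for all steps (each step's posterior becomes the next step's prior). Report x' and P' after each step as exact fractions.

step 0: x' = [32/5, -2], P' = [68/5 -6; -6 3]
step 1: x' = [-166/29, 96/29], P' = [1540/29 -718/29; -718/29 345/29]
step 2: x' = [3019/326, -663/163], P' = [16973/163 -7956/163; -7956/163 3787/163]

step 0: x̄ = F·x = [4, -2]
step 0: P̄ = F·P·Fᵀ + Q = [20 -6; -6 3]
step 0: y = z − H·x̄ = [3]
step 0: S = H·P̄·Hᵀ + R = [10]
step 0: K = P̄·Hᵀ·S⁻¹ = [4/5; 0]
step 0: x' = x̄ + K·y = [32/5, -2]
step 0: P' = (I − K·H)·P̄ = [68/5 -6; -6 3]
step 1: x̄ = F·x = [-86/5, 32/5]
step 1: P̄ = F·P·Fᵀ + Q = [452/5 -174/5; -174/5 73/5]
step 1: y = z − H·x̄ = [32/5]
step 1: S = H·P̄·Hᵀ + R = [58/5]
step 1: K = P̄·Hᵀ·S⁻¹ = [52/29; -14/29]
step 1: x' = x̄ + K·y = [-166/29, 96/29]
step 1: P' = (I − K·H)·P̄ = [1540/29 -718/29; -718/29 345/29]
step 2: x̄ = F·x = [402/29, -166/29]
step 2: P̄ = F·P·Fᵀ + Q = [9926/29 -3902/29; -3902/29 1569/29]
step 2: y = z − H·x̄ = [-41/29]
step 2: S = H·P̄·Hᵀ + R = [652/29]
step 2: K = P̄·Hᵀ·S⁻¹ = [1061/326; -191/163]
step 2: x' = x̄ + K·y = [3019/326, -663/163]
step 2: P' = (I − K·H)·P̄ = [16973/163 -7956/163; -7956/163 3787/163]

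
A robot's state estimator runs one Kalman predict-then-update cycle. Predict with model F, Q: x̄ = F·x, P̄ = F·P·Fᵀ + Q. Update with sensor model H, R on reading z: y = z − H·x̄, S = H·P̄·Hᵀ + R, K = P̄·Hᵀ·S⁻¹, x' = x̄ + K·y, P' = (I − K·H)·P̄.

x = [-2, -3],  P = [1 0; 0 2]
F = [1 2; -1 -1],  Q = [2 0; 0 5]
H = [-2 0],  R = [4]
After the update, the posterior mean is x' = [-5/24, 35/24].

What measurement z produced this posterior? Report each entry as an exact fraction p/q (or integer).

x̄ = F·x = [-8, 5]
P̄ = F·P·Fᵀ + Q = [11 -5; -5 8]
S = H·P̄·Hᵀ + R = [48]
K = P̄·Hᵀ·S⁻¹ = [-11/24; 5/24]
x' − x̄ = [187/24, -85/24] = K·y
y = (KᵀK)⁻¹·Kᵀ·(x' − x̄) = [-17]
z = y + H·x̄ = [-17] + [16] = [-1]

z = [-1]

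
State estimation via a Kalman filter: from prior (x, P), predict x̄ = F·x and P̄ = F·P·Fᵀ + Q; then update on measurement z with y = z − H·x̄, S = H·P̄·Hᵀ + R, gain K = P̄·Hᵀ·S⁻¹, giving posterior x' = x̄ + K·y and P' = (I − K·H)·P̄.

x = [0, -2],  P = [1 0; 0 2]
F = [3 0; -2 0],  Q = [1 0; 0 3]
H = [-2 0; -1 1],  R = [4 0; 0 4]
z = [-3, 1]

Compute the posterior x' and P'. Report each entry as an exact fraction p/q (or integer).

x' = [95/107, 62/107]
P' = [74/107 10/107; 10/107 198/107]

x̄ = F·x = [0, 0]
P̄ = F·P·Fᵀ + Q = [10 -6; -6 7]
y = z − H·x̄ = [-3, 1]
S = H·P̄·Hᵀ + R = [44 32; 32 33]
K = P̄·Hᵀ·S⁻¹ = [-37/107 -16/107; -5/107 47/107]
x' = x̄ + K·y = [95/107, 62/107]
P' = (I − K·H)·P̄ = [74/107 10/107; 10/107 198/107]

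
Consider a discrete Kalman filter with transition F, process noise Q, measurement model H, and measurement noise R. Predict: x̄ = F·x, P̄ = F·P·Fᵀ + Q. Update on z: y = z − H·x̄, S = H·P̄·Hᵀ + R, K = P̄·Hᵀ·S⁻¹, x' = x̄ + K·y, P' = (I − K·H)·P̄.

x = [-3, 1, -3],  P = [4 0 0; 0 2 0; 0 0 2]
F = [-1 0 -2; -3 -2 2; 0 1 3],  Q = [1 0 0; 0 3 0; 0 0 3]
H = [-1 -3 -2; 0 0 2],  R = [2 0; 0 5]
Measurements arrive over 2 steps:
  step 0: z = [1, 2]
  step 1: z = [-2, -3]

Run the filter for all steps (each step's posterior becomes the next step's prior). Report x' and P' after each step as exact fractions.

step 0: x' = [182685/51922, -91979/51922, 11231/25961], P' = [281097/51922 -64625/51922 -20365/25961; -64625/51922 50061/51922 -13345/25961; -20365/25961 -13345/25961 30345/25961]
step 1: x' = [-440096753/248726258, 428404419/248726258, -389428769/497452516], P' = [1319751629/248726258 -295594125/248726258 -197548335/248726258; -295594125/248726258 209948561/248726258 -94178255/248726258; -197548335/248726258 -94178255/248726258 489716895/497452516]

step 0: x̄ = F·x = [9, 1, -8]
step 0: P̄ = F·P·Fᵀ + Q = [13 4 -12; 4 55 8; -12 8 23]
step 0: y = z − H·x̄ = [-3, 18]
step 0: S = H·P̄·Hᵀ + R = [674 -116; -116 97]
step 0: K = P̄·Hᵀ·S⁻¹ = [-2881/51922 -8146/25961; -16089/51922 -5338/25961; -145/25961 12138/25961]
step 0: x' = x̄ + K·y = [182685/51922, -91979/51922, 11231/25961]
step 0: P' = (I − K·H)·P̄ = [281097/51922 -64625/51922 -20365/25961; -64625/51922 50061/51922 -13345/25961; -20365/25961 -13345/25961 30345/25961]
step 1: x̄ = F·x = [-227609/51922, -319173/51922, -24593/51922]
step 1: P̄ = F·P·Fᵀ + Q = [412859/51922 201601/51922 -123945/51922; 201601/51922 3055423/51922 931223/51922; -123945/51922 931223/51922 591897/51922]
step 1: y = z − H·x̄ = [-669079/25961, -53290/25961]
step 1: S = H·P̄·Hᵀ + R = [21135800/25961 -3853518/25961; -3853518/25961 1313599/25961]
step 1: K = P̄·Hᵀ·S⁻¹ = [-9468146/124363129 -39509667/124363129; -36473762/124363129 -18835651/124363129; -9633795/497452516 97943379/248726258]
step 1: x' = x̄ + K·y = [-440096753/248726258, 428404419/248726258, -389428769/497452516]
step 1: P' = (I − K·H)·P̄ = [1319751629/248726258 -295594125/248726258 -197548335/248726258; -295594125/248726258 209948561/248726258 -94178255/248726258; -197548335/248726258 -94178255/248726258 489716895/497452516]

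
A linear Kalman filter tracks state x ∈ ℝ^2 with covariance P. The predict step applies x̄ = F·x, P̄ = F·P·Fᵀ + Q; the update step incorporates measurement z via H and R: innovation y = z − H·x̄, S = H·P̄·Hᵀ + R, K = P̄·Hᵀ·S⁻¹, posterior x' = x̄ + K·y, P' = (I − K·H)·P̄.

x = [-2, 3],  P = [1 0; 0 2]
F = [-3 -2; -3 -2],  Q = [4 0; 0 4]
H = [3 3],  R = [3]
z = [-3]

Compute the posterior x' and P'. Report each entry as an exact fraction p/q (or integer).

x̄ = F·x = [0, 0]
P̄ = F·P·Fᵀ + Q = [21 17; 17 21]
y = z − H·x̄ = [-3]
S = H·P̄·Hᵀ + R = [687]
K = P̄·Hᵀ·S⁻¹ = [38/229; 38/229]
x' = x̄ + K·y = [-114/229, -114/229]
P' = (I − K·H)·P̄ = [477/229 -439/229; -439/229 477/229]

x' = [-114/229, -114/229]
P' = [477/229 -439/229; -439/229 477/229]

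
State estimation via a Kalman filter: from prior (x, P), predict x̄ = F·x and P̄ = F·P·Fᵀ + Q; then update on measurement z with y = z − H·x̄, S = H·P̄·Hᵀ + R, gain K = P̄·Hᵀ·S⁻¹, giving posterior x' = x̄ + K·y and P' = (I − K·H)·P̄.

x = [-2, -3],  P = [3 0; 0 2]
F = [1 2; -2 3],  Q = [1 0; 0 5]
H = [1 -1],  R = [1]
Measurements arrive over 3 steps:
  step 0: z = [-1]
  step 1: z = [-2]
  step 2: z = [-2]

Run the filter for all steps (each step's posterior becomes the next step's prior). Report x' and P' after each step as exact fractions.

step 0: x' = [-23/3, -119/18], P' = [11 65/6; 65/6 419/36]
step 1: x' = [-5972/1895, -1664/1895], P' = [41499/1895 39163/1895; 39163/1895 38686/1895]
step 2: x' = [3631/1024, 2873/512], P' = [4026673/190464 1890919/95232; 1890919/95232 931393/47616]

step 0: x̄ = F·x = [-8, -5]
step 0: P̄ = F·P·Fᵀ + Q = [12 6; 6 35]
step 0: y = z − H·x̄ = [2]
step 0: S = H·P̄·Hᵀ + R = [36]
step 0: K = P̄·Hᵀ·S⁻¹ = [1/6; -29/36]
step 0: x' = x̄ + K·y = [-23/3, -119/18]
step 0: P' = (I − K·H)·P̄ = [11 65/6; 65/6 419/36]
step 1: x̄ = F·x = [-188/9, -9/2]
step 1: P̄ = F·P·Fᵀ + Q = [917/9 37; 37 95/4]
step 1: y = z − H·x̄ = [259/18]
step 1: S = H·P̄·Hᵀ + R = [1895/36]
step 1: K = P̄·Hᵀ·S⁻¹ = [2336/1895; 477/1895]
step 1: x' = x̄ + K·y = [-5972/1895, -1664/1895]
step 1: P' = (I − K·H)·P̄ = [41499/1895 39163/1895; 39163/1895 38686/1895]
step 2: x̄ = F·x = [-1860/379, 6952/1895]
step 2: P̄ = F·P·Fᵀ + Q = [70958/379 21991/379; 21991/379 53689/1895]
step 2: y = z − H·x̄ = [12462/1895]
step 2: S = H·P̄·Hᵀ + R = [190464/1895]
step 2: K = P̄·Hᵀ·S⁻¹ = [244835/190464; 28133/95232]
step 2: x' = x̄ + K·y = [3631/1024, 2873/512]
step 2: P' = (I − K·H)·P̄ = [4026673/190464 1890919/95232; 1890919/95232 931393/47616]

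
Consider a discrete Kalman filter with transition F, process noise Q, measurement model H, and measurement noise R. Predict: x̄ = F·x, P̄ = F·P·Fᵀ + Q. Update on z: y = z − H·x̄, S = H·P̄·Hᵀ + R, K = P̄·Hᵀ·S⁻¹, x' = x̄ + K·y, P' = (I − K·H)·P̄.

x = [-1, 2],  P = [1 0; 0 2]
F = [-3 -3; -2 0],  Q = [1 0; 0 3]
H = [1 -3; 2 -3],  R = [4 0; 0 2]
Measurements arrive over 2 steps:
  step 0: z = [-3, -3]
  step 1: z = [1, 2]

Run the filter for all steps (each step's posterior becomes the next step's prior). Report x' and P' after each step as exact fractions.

step 0: x̄ = F·x = [-3, 2]
step 0: P̄ = F·P·Fᵀ + Q = [28 6; 6 7]
step 0: y = z − H·x̄ = [6, 9]
step 0: S = H·P̄·Hᵀ + R = [59 65; 65 105]
step 0: K = P̄·Hᵀ·S⁻¹ = [-142/197 796/985; -99/197 222/985]
step 0: x' = x̄ + K·y = [-51/985, 998/985]
step 0: P' = (I − K·H)·P̄ = [4432/985 2424/985; 2424/985 1468/985]
step 1: x̄ = F·x = [-2841/985, 102/985]
step 1: P̄ = F·P·Fᵀ + Q = [97717/985 41136/985; 41136/985 20683/985]
step 1: y = z − H·x̄ = [4132/985, 7958/985]
step 1: S = H·P̄·Hᵀ + R = [40988/985 11357/985; 11357/985 85353/985]
step 1: K = P̄·Hᵀ·S⁻¹ = [-3056653/3420779 3293375/3420779; -2045340/3420779 1082649/3420779]
step 1: x' = x̄ + K·y = [3918939/3420779, 521112/3420779]
step 1: P' = (I − K·H)·P̄ = [18813362/3420779 10346658/3420779; 10346658/3420779 6176006/3420779]

step 0: x' = [-51/985, 998/985], P' = [4432/985 2424/985; 2424/985 1468/985]
step 1: x' = [3918939/3420779, 521112/3420779], P' = [18813362/3420779 10346658/3420779; 10346658/3420779 6176006/3420779]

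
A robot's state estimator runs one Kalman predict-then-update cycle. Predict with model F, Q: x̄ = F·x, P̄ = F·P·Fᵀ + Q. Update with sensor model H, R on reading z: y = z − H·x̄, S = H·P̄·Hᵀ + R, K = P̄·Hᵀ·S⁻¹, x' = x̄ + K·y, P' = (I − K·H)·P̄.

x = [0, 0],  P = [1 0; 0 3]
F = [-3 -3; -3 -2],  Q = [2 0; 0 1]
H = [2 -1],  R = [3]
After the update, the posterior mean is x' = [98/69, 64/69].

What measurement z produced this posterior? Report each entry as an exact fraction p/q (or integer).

x̄ = F·x = [0, 0]
P̄ = F·P·Fᵀ + Q = [38 27; 27 22]
S = H·P̄·Hᵀ + R = [69]
K = P̄·Hᵀ·S⁻¹ = [49/69; 32/69]
x' − x̄ = [98/69, 64/69] = K·y
y = (KᵀK)⁻¹·Kᵀ·(x' − x̄) = [2]
z = y + H·x̄ = [2] + [0] = [2]

z = [2]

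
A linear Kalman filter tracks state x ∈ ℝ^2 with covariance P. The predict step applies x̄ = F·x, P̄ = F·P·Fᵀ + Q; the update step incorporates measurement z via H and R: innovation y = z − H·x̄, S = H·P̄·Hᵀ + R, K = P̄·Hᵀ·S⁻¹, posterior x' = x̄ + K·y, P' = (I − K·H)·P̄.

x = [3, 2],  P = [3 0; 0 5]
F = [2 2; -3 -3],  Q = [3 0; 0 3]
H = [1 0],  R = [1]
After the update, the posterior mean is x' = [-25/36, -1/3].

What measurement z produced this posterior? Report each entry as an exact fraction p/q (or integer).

x̄ = F·x = [10, -15]
P̄ = F·P·Fᵀ + Q = [35 -48; -48 75]
S = H·P̄·Hᵀ + R = [36]
K = P̄·Hᵀ·S⁻¹ = [35/36; -4/3]
x' − x̄ = [-385/36, 44/3] = K·y
y = (KᵀK)⁻¹·Kᵀ·(x' − x̄) = [-11]
z = y + H·x̄ = [-11] + [10] = [-1]

z = [-1]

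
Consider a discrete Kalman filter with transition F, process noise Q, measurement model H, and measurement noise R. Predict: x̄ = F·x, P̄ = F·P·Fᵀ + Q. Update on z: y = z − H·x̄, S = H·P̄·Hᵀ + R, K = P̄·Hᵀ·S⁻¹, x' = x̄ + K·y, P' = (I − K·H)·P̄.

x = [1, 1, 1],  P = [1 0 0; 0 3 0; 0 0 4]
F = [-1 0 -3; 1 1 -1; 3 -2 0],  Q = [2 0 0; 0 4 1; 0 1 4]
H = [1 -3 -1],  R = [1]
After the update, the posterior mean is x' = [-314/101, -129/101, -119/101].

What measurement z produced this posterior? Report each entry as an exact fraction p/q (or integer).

z = [2]

x̄ = F·x = [-4, 1, 1]
P̄ = F·P·Fᵀ + Q = [39 11 -3; 11 12 -2; -3 -2 25]
S = H·P̄·Hᵀ + R = [101]
K = P̄·Hᵀ·S⁻¹ = [9/101; -23/101; -22/101]
x' − x̄ = [90/101, -230/101, -220/101] = K·y
y = (KᵀK)⁻¹·Kᵀ·(x' − x̄) = [10]
z = y + H·x̄ = [10] + [-8] = [2]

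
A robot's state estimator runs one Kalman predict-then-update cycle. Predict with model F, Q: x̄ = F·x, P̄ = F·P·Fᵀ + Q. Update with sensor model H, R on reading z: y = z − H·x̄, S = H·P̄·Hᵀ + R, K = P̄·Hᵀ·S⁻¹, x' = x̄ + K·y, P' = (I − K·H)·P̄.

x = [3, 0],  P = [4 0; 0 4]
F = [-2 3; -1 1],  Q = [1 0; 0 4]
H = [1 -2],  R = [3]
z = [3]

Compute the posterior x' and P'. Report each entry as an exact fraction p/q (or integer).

x' = [-35/8, -7/2]
P' = [1103/24 133/6; 133/6 34/3]

x̄ = F·x = [-6, -3]
P̄ = F·P·Fᵀ + Q = [53 20; 20 12]
y = z − H·x̄ = [3]
S = H·P̄·Hᵀ + R = [24]
K = P̄·Hᵀ·S⁻¹ = [13/24; -1/6]
x' = x̄ + K·y = [-35/8, -7/2]
P' = (I − K·H)·P̄ = [1103/24 133/6; 133/6 34/3]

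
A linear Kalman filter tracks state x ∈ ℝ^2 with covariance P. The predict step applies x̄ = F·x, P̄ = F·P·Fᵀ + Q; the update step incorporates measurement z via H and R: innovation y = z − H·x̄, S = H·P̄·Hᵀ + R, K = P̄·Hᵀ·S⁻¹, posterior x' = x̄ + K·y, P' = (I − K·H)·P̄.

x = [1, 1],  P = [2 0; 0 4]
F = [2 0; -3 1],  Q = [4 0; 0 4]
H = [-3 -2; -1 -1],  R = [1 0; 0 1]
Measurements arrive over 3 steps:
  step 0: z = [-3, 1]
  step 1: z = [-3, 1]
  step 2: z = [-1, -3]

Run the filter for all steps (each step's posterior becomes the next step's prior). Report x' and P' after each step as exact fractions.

step 0: x' = [1018/251, -1172/251], P' = [852/251 -1188/251; -1188/251 1706/251]
step 1: x' = [54180/10127, -729504/111397], P' = [38732/10127 -54344/10127; -54344/10127 860786/111397]
step 2: x' = [-22588192/10957019, 42113414/10957019], P' = [212471436/54785095 -298202176/54785095; -298202176/54785095 429370826/54785095]

step 0: x̄ = F·x = [2, -2]
step 0: P̄ = F·P·Fᵀ + Q = [12 -12; -12 26]
step 0: y = z − H·x̄ = [-1, 1]
step 0: S = H·P̄·Hᵀ + R = [69 28; 28 15]
step 0: K = P̄·Hᵀ·S⁻¹ = [-180/251 336/251; 152/251 -518/251]
step 0: x' = x̄ + K·y = [1018/251, -1172/251]
step 0: P' = (I − K·H)·P̄ = [852/251 -1188/251; -1188/251 1706/251]
step 1: x̄ = F·x = [2036/251, -4226/251]
step 1: P̄ = F·P·Fᵀ + Q = [4412/251 -7488/251; -7488/251 17506/251]
step 1: y = z − H·x̄ = [-3097/251, -1939/251]
step 1: S = H·P̄·Hᵀ + R = [20127/251 10808/251; 10808/251 7193/251]
step 1: K = P̄·Hᵀ·S⁻¹ = [-7508/10127 15612/10127; 71780/111397 -263002/111397]
step 1: x' = x̄ + K·y = [54180/10127, -729504/111397]
step 1: P' = (I − K·H)·P̄ = [38732/10127 -54344/10127; -54344/10127 860786/111397]
step 2: x̄ = F·x = [108360/10127, -2517444/111397]
step 2: P̄ = F·P·Fᵀ + Q = [195436/10127 -341080/10127; -341080/10127 8727546/111397]
step 2: y = z − H·x̄ = [-1570405/111397, -1659675/111397]
step 2: S = H·P̄·Hᵀ + R = [9347185/111397 5145080/111397; 5145080/111397 3484979/111397]
step 2: K = P̄·Hᵀ·S⁻¹ = [-41009956/54785095 17146148/10957019; 35864876/54785095 -26233730/10957019]
step 2: x' = x̄ + K·y = [-22588192/10957019, 42113414/10957019]
step 2: P' = (I − K·H)·P̄ = [212471436/54785095 -298202176/54785095; -298202176/54785095 429370826/54785095]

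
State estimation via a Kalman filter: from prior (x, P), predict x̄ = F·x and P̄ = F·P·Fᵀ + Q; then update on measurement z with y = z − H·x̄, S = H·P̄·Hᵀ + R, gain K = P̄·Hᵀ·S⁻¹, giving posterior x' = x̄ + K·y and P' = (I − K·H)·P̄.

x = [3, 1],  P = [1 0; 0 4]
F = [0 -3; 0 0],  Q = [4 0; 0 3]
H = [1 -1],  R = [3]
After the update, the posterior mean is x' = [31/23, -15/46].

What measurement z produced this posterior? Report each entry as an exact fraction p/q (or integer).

x̄ = F·x = [-3, 0]
P̄ = F·P·Fᵀ + Q = [40 0; 0 3]
S = H·P̄·Hᵀ + R = [46]
K = P̄·Hᵀ·S⁻¹ = [20/23; -3/46]
x' − x̄ = [100/23, -15/46] = K·y
y = (KᵀK)⁻¹·Kᵀ·(x' − x̄) = [5]
z = y + H·x̄ = [5] + [-3] = [2]

z = [2]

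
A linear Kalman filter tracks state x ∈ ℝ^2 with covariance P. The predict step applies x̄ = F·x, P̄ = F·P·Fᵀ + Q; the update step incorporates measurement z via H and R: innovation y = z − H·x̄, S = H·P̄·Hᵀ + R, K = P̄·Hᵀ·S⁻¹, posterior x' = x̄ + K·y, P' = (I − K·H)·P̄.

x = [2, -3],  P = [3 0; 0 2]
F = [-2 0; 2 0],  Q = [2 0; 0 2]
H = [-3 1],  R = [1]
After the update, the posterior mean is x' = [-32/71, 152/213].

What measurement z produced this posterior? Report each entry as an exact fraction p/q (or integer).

x̄ = F·x = [-4, 4]
P̄ = F·P·Fᵀ + Q = [14 -12; -12 14]
S = H·P̄·Hᵀ + R = [213]
K = P̄·Hᵀ·S⁻¹ = [-18/71; 50/213]
x' − x̄ = [252/71, -700/213] = K·y
y = (KᵀK)⁻¹·Kᵀ·(x' − x̄) = [-14]
z = y + H·x̄ = [-14] + [16] = [2]

z = [2]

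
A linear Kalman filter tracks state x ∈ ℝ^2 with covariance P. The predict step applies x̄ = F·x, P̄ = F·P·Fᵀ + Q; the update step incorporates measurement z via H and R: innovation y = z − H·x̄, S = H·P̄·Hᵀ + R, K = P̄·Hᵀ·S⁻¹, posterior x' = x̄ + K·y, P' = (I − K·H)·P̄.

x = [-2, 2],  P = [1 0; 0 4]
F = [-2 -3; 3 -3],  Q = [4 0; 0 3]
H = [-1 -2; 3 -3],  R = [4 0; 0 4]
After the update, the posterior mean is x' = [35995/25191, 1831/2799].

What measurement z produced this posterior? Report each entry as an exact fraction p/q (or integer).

x̄ = F·x = [-2, -12]
P̄ = F·P·Fᵀ + Q = [44 30; 30 48]
S = H·P̄·Hᵀ + R = [360 66; 66 292]
K = P̄·Hᵀ·S⁻¹ = [-8285/25191 1832/8397; -923/2799 -103/933]
x' − x̄ = [86377/25191, 35419/2799] = K·y
y = (KᵀK)⁻¹·Kᵀ·(x' − x̄) = [-29, -28]
z = y + H·x̄ = [-29, -28] + [26, 30] = [-3, 2]

z = [-3, 2]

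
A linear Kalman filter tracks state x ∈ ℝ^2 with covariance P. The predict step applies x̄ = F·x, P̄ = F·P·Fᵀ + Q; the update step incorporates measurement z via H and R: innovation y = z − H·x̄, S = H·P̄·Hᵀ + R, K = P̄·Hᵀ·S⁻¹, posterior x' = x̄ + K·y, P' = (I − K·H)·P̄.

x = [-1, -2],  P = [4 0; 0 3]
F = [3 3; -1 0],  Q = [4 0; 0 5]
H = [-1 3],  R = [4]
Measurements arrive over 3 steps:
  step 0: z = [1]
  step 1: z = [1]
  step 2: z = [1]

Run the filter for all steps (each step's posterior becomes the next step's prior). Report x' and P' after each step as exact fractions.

step 0: x' = [-883/224, -205/224], P' = [4399/224 1329/224; 1329/224 495/224]
step 1: x' = [-184409/222535, 20294/222535], P' = [3681416/222535 1066584/222535; 1066584/222535 400516/222535]
step 2: x' = [-44025505/186326999, 48531214/186326999], P' = [3039621496/186326999 880463112/186326999; 880463112/186326999 331656068/186326999]

step 0: x̄ = F·x = [-9, 1]
step 0: P̄ = F·P·Fᵀ + Q = [67 -12; -12 9]
step 0: y = z − H·x̄ = [-11]
step 0: S = H·P̄·Hᵀ + R = [224]
step 0: K = P̄·Hᵀ·S⁻¹ = [-103/224; 39/224]
step 0: x' = x̄ + K·y = [-883/224, -205/224]
step 0: P' = (I − K·H)·P̄ = [4399/224 1329/224; 1329/224 495/224]
step 1: x̄ = F·x = [-102/7, 883/224]
step 1: P̄ = F·P·Fᵀ + Q = [2152/7 -537/7; -537/7 5519/224]
step 1: y = z − H·x̄ = [-5689/224]
step 1: S = H·P̄·Hᵀ + R = [222535/224]
step 1: K = P̄·Hᵀ·S⁻¹ = [-120416/222535; 33741/222535]
step 1: x' = x̄ + K·y = [-184409/222535, 20294/222535]
step 1: P' = (I − K·H)·P̄ = [3681416/222535 1066584/222535; 1066584/222535 400516/222535]
step 2: x̄ = F·x = [-98469/44507, 184409/222535]
step 2: P̄ = F·P·Fᵀ + Q = [11365208/44507 -2848800/44507; -2848800/44507 4794091/222535]
step 2: y = z − H·x̄ = [-823037/222535]
step 2: S = H·P̄·Hᵀ + R = [186326999/222535]
step 2: K = P̄·Hᵀ·S⁻¹ = [-99558040/186326999; 28626273/186326999]
step 2: x' = x̄ + K·y = [-44025505/186326999, 48531214/186326999]
step 2: P' = (I − K·H)·P̄ = [3039621496/186326999 880463112/186326999; 880463112/186326999 331656068/186326999]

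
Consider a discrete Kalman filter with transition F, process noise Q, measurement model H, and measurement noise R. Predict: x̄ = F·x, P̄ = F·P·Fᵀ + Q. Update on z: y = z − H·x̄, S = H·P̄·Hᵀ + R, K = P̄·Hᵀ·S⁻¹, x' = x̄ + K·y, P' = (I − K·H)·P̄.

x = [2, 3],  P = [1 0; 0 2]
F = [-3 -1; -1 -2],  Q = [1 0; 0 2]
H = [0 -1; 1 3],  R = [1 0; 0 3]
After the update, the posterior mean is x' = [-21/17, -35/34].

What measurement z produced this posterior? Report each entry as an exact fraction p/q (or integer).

x̄ = F·x = [-9, -8]
P̄ = F·P·Fᵀ + Q = [12 7; 7 11]
S = H·P̄·Hᵀ + R = [12 -40; -40 156]
K = P̄·Hᵀ·S⁻¹ = [57/68 29/68; -29/68 5/34]
x' − x̄ = [132/17, 237/34] = K·y
y = (KᵀK)⁻¹·Kᵀ·(x' − x̄) = [-6, 30]
z = y + H·x̄ = [-6, 30] + [8, -33] = [2, -3]

z = [2, -3]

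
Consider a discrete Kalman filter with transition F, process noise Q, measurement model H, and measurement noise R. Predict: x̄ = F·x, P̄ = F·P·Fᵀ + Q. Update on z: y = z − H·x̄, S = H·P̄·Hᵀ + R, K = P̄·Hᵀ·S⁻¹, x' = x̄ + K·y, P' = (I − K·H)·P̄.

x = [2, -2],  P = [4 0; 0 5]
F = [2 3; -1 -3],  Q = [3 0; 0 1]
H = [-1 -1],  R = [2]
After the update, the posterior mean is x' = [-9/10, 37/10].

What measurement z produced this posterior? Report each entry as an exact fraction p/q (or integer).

x̄ = F·x = [-2, 4]
P̄ = F·P·Fᵀ + Q = [64 -53; -53 50]
S = H·P̄·Hᵀ + R = [10]
K = P̄·Hᵀ·S⁻¹ = [-11/10; 3/10]
x' − x̄ = [11/10, -3/10] = K·y
y = (KᵀK)⁻¹·Kᵀ·(x' − x̄) = [-1]
z = y + H·x̄ = [-1] + [-2] = [-3]

z = [-3]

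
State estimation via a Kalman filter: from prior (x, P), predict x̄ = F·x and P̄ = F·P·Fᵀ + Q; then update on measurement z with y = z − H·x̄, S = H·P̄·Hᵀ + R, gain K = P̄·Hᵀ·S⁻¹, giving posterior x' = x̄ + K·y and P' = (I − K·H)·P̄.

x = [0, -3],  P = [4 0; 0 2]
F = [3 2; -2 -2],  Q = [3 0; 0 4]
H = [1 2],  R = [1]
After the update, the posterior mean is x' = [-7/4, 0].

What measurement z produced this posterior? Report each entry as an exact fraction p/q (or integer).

x̄ = F·x = [-6, 6]
P̄ = F·P·Fᵀ + Q = [47 -32; -32 28]
S = H·P̄·Hᵀ + R = [32]
K = P̄·Hᵀ·S⁻¹ = [-17/32; 3/4]
x' − x̄ = [17/4, -6] = K·y
y = (KᵀK)⁻¹·Kᵀ·(x' − x̄) = [-8]
z = y + H·x̄ = [-8] + [6] = [-2]

z = [-2]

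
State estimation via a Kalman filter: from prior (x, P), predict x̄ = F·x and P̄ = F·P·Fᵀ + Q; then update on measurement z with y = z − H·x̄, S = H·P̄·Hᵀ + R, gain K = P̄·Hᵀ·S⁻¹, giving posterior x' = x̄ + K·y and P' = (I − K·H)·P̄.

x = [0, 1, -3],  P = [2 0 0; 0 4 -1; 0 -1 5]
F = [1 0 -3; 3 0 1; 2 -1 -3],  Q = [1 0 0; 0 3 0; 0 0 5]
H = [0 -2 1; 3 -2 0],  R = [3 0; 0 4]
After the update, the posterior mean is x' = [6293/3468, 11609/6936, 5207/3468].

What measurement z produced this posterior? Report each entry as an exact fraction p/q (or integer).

x̄ = F·x = [9, -3, 8]
P̄ = F·P·Fᵀ + Q = [48 -9 46; -9 26 -2; 46 -2 56]
S = H·P̄·Hᵀ + R = [171 300; 300 648]
K = P̄·Hᵀ·S⁻¹ = [-99/289 1417/3468; -941/1734 299/2312; -155/867 349/1156]
x' − x̄ = [-24919/3468, 32417/6936, -22537/3468] = K·y
y = (KᵀK)⁻¹·Kᵀ·(x' − x̄) = [-16, -31]
z = y + H·x̄ = [-16, -31] + [14, 33] = [-2, 2]

z = [-2, 2]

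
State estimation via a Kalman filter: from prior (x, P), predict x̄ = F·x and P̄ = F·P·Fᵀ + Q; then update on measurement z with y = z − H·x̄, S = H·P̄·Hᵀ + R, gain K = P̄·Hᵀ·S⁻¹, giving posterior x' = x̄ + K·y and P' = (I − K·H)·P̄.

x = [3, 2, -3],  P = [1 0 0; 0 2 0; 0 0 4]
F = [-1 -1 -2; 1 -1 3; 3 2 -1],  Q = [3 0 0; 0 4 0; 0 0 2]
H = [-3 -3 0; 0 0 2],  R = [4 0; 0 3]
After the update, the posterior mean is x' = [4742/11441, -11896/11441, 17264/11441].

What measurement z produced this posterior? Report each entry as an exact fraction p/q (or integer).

x̄ = F·x = [1, -8, 16]
P̄ = F·P·Fᵀ + Q = [22 -23 1; -23 43 -13; 1 -13 23]
S = H·P̄·Hᵀ + R = [175 72; 72 95]
K = P̄·Hᵀ·S⁻¹ = [141/11441 134/11441; -3828/11441 -230/11441; 108/11441 5458/11441]
x' − x̄ = [-6699/11441, 79632/11441, -165792/11441] = K·y
y = (KᵀK)⁻¹·Kᵀ·(x' − x̄) = [-19, -30]
z = y + H·x̄ = [-19, -30] + [21, 32] = [2, 2]

z = [2, 2]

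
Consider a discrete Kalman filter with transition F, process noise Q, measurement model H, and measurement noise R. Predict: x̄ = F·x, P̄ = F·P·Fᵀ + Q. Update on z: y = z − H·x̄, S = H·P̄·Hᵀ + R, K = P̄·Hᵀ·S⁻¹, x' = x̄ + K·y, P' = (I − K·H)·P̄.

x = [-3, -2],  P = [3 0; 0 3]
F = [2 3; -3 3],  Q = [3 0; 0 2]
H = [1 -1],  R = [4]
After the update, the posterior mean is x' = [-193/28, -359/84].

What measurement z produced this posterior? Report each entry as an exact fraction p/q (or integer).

z = [-2]

x̄ = F·x = [-12, 3]
P̄ = F·P·Fᵀ + Q = [42 9; 9 56]
S = H·P̄·Hᵀ + R = [84]
K = P̄·Hᵀ·S⁻¹ = [11/28; -47/84]
x' − x̄ = [143/28, -611/84] = K·y
y = (KᵀK)⁻¹·Kᵀ·(x' − x̄) = [13]
z = y + H·x̄ = [13] + [-15] = [-2]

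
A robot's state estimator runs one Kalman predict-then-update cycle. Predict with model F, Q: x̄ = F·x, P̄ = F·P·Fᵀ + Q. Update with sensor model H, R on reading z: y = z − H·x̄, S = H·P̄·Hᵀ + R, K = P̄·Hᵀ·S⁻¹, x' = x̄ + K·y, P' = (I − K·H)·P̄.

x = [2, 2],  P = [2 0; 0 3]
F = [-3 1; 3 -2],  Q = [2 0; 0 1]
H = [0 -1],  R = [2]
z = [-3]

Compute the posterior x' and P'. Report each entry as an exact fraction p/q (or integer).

x̄ = F·x = [-4, 2]
P̄ = F·P·Fᵀ + Q = [23 -24; -24 31]
y = z − H·x̄ = [-1]
S = H·P̄·Hᵀ + R = [33]
K = P̄·Hᵀ·S⁻¹ = [8/11; -31/33]
x' = x̄ + K·y = [-52/11, 97/33]
P' = (I − K·H)·P̄ = [61/11 -16/11; -16/11 62/33]

x' = [-52/11, 97/33]
P' = [61/11 -16/11; -16/11 62/33]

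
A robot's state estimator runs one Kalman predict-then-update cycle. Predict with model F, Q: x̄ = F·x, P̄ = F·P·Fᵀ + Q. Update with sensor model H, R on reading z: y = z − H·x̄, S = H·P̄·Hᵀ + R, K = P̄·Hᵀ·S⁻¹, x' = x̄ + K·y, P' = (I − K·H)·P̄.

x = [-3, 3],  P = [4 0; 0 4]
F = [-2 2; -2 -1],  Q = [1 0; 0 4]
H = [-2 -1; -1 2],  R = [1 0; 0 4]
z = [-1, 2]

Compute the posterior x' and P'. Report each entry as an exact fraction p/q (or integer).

x' = [2404/19053, 16919/19053]
P' = [5956/19053 -4336/19053; -4336/19053 12472/19053]

x̄ = F·x = [12, 3]
P̄ = F·P·Fᵀ + Q = [33 8; 8 24]
y = z − H·x̄ = [26, 8]
S = H·P̄·Hᵀ + R = [189 -6; -6 101]
K = P̄·Hᵀ·S⁻¹ = [-7576/19053 -1219/6351; -3800/19053 2440/6351]
x' = x̄ + K·y = [2404/19053, 16919/19053]
P' = (I − K·H)·P̄ = [5956/19053 -4336/19053; -4336/19053 12472/19053]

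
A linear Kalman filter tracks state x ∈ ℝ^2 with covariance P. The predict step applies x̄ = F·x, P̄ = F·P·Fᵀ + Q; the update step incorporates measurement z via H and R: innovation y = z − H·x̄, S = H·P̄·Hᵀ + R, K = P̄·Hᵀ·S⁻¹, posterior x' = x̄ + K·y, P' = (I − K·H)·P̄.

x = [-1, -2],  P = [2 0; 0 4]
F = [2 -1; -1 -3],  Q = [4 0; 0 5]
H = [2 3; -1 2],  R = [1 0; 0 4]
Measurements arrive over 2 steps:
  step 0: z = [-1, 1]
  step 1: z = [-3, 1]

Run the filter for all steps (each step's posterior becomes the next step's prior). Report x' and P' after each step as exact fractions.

step 0: x̄ = F·x = [0, 7]
step 0: P̄ = F·P·Fᵀ + Q = [16 8; 8 43]
step 0: y = z − H·x̄ = [-22, -13]
step 0: S = H·P̄·Hᵀ + R = [548 234; 234 160]
step 0: K = P̄·Hᵀ·S⁻¹ = [2240/8231 -3276/8231; 1237/8231 4407/16462]
step 0: x' = x̄ + K·y = [-6692/8231, 3515/16462]
step 0: P' = (I − K·H)·P̄ = [6256/8231 -3424/8231; -3424/8231 2695/8231]
step 1: x̄ = F·x = [-30283/16462, 2839/16462]
step 1: P̄ = F·P·Fᵀ + Q = [74339/8231 12693/8231; 12693/8231 51122/8231]
step 1: y = z − H·x̄ = [2663/16462, -19499/16462]
step 1: S = H·P̄·Hᵀ + R = [918001/8231 170747/8231; 170747/8231 260979/8231]
step 1: K = P̄·Hᵀ·S⁻¹ = [3468487/12782435 -4666936/12782435; 3809981/25564870 6279497/25564870]
step 1: x' = x̄ + K·y = [-3485036/2556487, -482557/5112974]
step 1: P' = (I − K·H)·P̄ = [8991458/12782435 -4838143/12782435; -4838143/12782435 7720851/25564870]

step 0: x' = [-6692/8231, 3515/16462], P' = [6256/8231 -3424/8231; -3424/8231 2695/8231]
step 1: x' = [-3485036/2556487, -482557/5112974], P' = [8991458/12782435 -4838143/12782435; -4838143/12782435 7720851/25564870]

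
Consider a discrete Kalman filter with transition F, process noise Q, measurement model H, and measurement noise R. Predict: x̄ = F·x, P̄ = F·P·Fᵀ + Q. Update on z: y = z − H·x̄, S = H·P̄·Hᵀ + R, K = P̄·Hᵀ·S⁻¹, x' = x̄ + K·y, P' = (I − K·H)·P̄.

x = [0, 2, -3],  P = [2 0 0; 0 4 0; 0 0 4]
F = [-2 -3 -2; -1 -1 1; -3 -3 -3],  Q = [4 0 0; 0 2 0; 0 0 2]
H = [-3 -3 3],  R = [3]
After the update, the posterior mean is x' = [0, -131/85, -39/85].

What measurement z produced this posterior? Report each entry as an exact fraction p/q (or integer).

x̄ = F·x = [0, -5, 3]
P̄ = F·P·Fᵀ + Q = [64 8 72; 8 12 6; 72 6 92]
S = H·P̄·Hᵀ + R = [255]
K = P̄·Hᵀ·S⁻¹ = [0; -14/85; 14/85]
x' − x̄ = [0, 294/85, -294/85] = K·y
y = (KᵀK)⁻¹·Kᵀ·(x' − x̄) = [-21]
z = y + H·x̄ = [-21] + [24] = [3]

z = [3]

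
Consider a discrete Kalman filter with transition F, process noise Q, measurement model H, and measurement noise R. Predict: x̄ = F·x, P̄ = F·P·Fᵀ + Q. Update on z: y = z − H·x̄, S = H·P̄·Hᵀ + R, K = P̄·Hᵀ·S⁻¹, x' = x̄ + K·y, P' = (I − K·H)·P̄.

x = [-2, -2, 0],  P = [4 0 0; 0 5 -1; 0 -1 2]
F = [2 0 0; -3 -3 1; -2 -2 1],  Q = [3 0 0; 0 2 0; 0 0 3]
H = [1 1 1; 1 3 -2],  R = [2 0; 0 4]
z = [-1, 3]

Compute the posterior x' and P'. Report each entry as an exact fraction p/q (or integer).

x̄ = F·x = [-4, 12, 8]
P̄ = F·P·Fᵀ + Q = [19 -24 -16; -24 91 61; -16 61 45]
y = z − H·x̄ = [-17, -13]
S = H·P̄·Hᵀ + R = [199 183; 183 210]
K = P̄·Hᵀ·S⁻¹ = [-189/2767 -112/2767; 1213/2767 1849/8301; 1603/2767 -1147/8301]
x' = x̄ + K·y = [-6399/2767, 13712/8301, -434/8301]
P' = (I − K·H)·P̄ = [46252/2767 -27992/2767 -18638/2767; -27992/2767 54776/8301 36478/8301; -18638/2767 36478/8301 29054/8301]

x' = [-6399/2767, 13712/8301, -434/8301]
P' = [46252/2767 -27992/2767 -18638/2767; -27992/2767 54776/8301 36478/8301; -18638/2767 36478/8301 29054/8301]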